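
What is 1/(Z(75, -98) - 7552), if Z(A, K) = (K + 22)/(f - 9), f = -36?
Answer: -45/339764 ≈ -0.00013244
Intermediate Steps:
Z(A, K) = -22/45 - K/45 (Z(A, K) = (K + 22)/(-36 - 9) = (22 + K)/(-45) = (22 + K)*(-1/45) = -22/45 - K/45)
1/(Z(75, -98) - 7552) = 1/((-22/45 - 1/45*(-98)) - 7552) = 1/((-22/45 + 98/45) - 7552) = 1/(76/45 - 7552) = 1/(-339764/45) = -45/339764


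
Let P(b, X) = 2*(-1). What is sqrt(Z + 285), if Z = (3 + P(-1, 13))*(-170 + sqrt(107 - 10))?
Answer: sqrt(115 + sqrt(97)) ≈ 11.174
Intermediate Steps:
P(b, X) = -2
Z = -170 + sqrt(97) (Z = (3 - 2)*(-170 + sqrt(107 - 10)) = 1*(-170 + sqrt(97)) = -170 + sqrt(97) ≈ -160.15)
sqrt(Z + 285) = sqrt((-170 + sqrt(97)) + 285) = sqrt(115 + sqrt(97))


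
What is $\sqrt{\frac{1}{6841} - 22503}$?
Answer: $\frac{i \sqrt{1053124213502}}{6841} \approx 150.01 i$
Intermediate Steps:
$\sqrt{\frac{1}{6841} - 22503} = \sqrt{- \frac{153943022}{6841}} = \frac{i \sqrt{1053124213502}}{6841}$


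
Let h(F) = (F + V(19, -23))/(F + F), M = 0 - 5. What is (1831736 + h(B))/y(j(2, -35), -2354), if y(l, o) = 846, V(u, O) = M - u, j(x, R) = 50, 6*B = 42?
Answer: 25644287/11844 ≈ 2165.2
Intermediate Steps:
B = 7 (B = (⅙)*42 = 7)
M = -5
V(u, O) = -5 - u
h(F) = (-24 + F)/(2*F) (h(F) = (F + (-5 - 1*19))/(F + F) = (F + (-5 - 19))/((2*F)) = (F - 24)*(1/(2*F)) = (-24 + F)*(1/(2*F)) = (-24 + F)/(2*F))
(1831736 + h(B))/y(j(2, -35), -2354) = (1831736 + (½)*(-24 + 7)/7)/846 = (1831736 + (½)*(⅐)*(-17))*(1/846) = (1831736 - 17/14)*(1/846) = (25644287/14)*(1/846) = 25644287/11844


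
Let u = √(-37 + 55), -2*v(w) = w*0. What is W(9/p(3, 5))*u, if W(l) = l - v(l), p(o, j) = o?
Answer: 9*√2 ≈ 12.728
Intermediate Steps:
v(w) = 0 (v(w) = -w*0/2 = -½*0 = 0)
W(l) = l (W(l) = l - 1*0 = l + 0 = l)
u = 3*√2 (u = √18 = 3*√2 ≈ 4.2426)
W(9/p(3, 5))*u = (9/3)*(3*√2) = (9*(⅓))*(3*√2) = 3*(3*√2) = 9*√2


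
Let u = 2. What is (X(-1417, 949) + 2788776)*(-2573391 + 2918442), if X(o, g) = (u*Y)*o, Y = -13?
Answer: 974982316518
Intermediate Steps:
X(o, g) = -26*o (X(o, g) = (2*(-13))*o = -26*o)
(X(-1417, 949) + 2788776)*(-2573391 + 2918442) = (-26*(-1417) + 2788776)*(-2573391 + 2918442) = (36842 + 2788776)*345051 = 2825618*345051 = 974982316518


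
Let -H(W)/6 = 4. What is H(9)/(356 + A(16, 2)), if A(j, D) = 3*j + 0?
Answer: -6/101 ≈ -0.059406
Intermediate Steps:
H(W) = -24 (H(W) = -6*4 = -24)
A(j, D) = 3*j
H(9)/(356 + A(16, 2)) = -24/(356 + 3*16) = -24/(356 + 48) = -24/404 = (1/404)*(-24) = -6/101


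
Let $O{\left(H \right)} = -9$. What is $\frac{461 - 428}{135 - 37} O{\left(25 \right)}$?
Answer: $- \frac{297}{98} \approx -3.0306$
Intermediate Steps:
$\frac{461 - 428}{135 - 37} O{\left(25 \right)} = \frac{461 - 428}{135 - 37} \left(-9\right) = \frac{33}{98} \left(-9\right) = - \frac{297}{98}$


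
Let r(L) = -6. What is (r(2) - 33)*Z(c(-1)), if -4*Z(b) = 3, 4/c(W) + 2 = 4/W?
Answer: 117/4 ≈ 29.250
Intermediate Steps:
c(W) = 4/(-2 + 4/W)
Z(b) = -3/4 (Z(b) = -1/4*3 = -3/4)
(r(2) - 33)*Z(c(-1)) = (-6 - 33)*(-3/4) = -39*(-3/4) = 117/4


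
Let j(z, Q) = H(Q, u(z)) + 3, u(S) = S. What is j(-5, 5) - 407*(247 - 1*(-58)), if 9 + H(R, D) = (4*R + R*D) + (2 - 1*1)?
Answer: -124145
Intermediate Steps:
H(R, D) = -8 + 4*R + D*R (H(R, D) = -9 + ((4*R + R*D) + (2 - 1*1)) = -9 + ((4*R + D*R) + (2 - 1)) = -9 + ((4*R + D*R) + 1) = -9 + (1 + 4*R + D*R) = -8 + 4*R + D*R)
j(z, Q) = -5 + 4*Q + Q*z (j(z, Q) = (-8 + 4*Q + z*Q) + 3 = (-8 + 4*Q + Q*z) + 3 = -5 + 4*Q + Q*z)
j(-5, 5) - 407*(247 - 1*(-58)) = (-5 + 4*5 + 5*(-5)) - 407*(247 - 1*(-58)) = (-5 + 20 - 25) - 407*(247 + 58) = -10 - 407*305 = -10 - 124135 = -124145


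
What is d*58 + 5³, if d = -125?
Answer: -7125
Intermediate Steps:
d*58 + 5³ = -125*58 + 5³ = -7250 + 125 = -7125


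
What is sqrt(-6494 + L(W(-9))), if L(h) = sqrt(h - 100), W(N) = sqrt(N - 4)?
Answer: sqrt(-6494 + sqrt(-100 + I*sqrt(13))) ≈ 0.0621 + 80.584*I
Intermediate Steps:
W(N) = sqrt(-4 + N)
L(h) = sqrt(-100 + h)
sqrt(-6494 + L(W(-9))) = sqrt(-6494 + sqrt(-100 + sqrt(-4 - 9))) = sqrt(-6494 + sqrt(-100 + sqrt(-13))) = sqrt(-6494 + sqrt(-100 + I*sqrt(13)))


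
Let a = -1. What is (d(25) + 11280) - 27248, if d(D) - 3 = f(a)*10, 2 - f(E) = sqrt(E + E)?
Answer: -15945 - 10*I*sqrt(2) ≈ -15945.0 - 14.142*I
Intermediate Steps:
f(E) = 2 - sqrt(2)*sqrt(E) (f(E) = 2 - sqrt(E + E) = 2 - sqrt(2*E) = 2 - sqrt(2)*sqrt(E))
d(D) = 23 - 10*I*sqrt(2) (d(D) = 3 + (2 - sqrt(2)*sqrt(-1))*10 = 3 + (2 - sqrt(2)*I)*10 = 3 + (2 - I*sqrt(2))*10 = 3 + (20 - 10*I*sqrt(2)) = 23 - 10*I*sqrt(2))
(d(25) + 11280) - 27248 = ((23 - 10*I*sqrt(2)) + 11280) - 27248 = (11303 - 10*I*sqrt(2)) - 27248 = -15945 - 10*I*sqrt(2)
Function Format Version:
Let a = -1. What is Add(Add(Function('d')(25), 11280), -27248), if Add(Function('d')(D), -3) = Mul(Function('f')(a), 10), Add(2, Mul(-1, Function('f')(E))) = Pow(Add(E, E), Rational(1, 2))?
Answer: Add(-15945, Mul(-10, I, Pow(2, Rational(1, 2)))) ≈ Add(-15945., Mul(-14.142, I))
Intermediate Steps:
Function('f')(E) = Add(2, Mul(-1, Pow(2, Rational(1, 2)), Pow(E, Rational(1, 2)))) (Function('f')(E) = Add(2, Mul(-1, Pow(Add(E, E), Rational(1, 2)))) = Add(2, Mul(-1, Pow(Mul(2, E), Rational(1, 2)))) = Add(2, Mul(-1, Mul(Pow(2, Rational(1, 2)), Pow(E, Rational(1, 2))))) = Add(2, Mul(-1, Pow(2, Rational(1, 2)), Pow(E, Rational(1, 2)))))
Function('d')(D) = Add(23, Mul(-10, I, Pow(2, Rational(1, 2)))) (Function('d')(D) = Add(3, Mul(Add(2, Mul(-1, Pow(2, Rational(1, 2)), Pow(-1, Rational(1, 2)))), 10)) = Add(3, Mul(Add(2, Mul(-1, Pow(2, Rational(1, 2)), I)), 10)) = Add(3, Mul(Add(2, Mul(-1, I, Pow(2, Rational(1, 2)))), 10)) = Add(3, Add(20, Mul(-10, I, Pow(2, Rational(1, 2))))) = Add(23, Mul(-10, I, Pow(2, Rational(1, 2)))))
Add(Add(Function('d')(25), 11280), -27248) = Add(Add(Add(23, Mul(-10, I, Pow(2, Rational(1, 2)))), 11280), -27248) = Add(Add(11303, Mul(-10, I, Pow(2, Rational(1, 2)))), -27248) = Add(-15945, Mul(-10, I, Pow(2, Rational(1, 2))))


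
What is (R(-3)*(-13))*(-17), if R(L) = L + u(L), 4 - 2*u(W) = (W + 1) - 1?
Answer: 221/2 ≈ 110.50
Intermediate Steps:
u(W) = 2 - W/2 (u(W) = 2 - ((W + 1) - 1)/2 = 2 - ((1 + W) - 1)/2 = 2 - W/2)
R(L) = 2 + L/2 (R(L) = L + (2 - L/2) = 2 + L/2)
(R(-3)*(-13))*(-17) = ((2 + (½)*(-3))*(-13))*(-17) = ((2 - 3/2)*(-13))*(-17) = ((½)*(-13))*(-17) = -13/2*(-17) = 221/2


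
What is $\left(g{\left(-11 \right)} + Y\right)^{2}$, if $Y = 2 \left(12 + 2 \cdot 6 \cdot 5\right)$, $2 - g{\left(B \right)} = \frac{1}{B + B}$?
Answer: $\frac{10323369}{484} \approx 21329.0$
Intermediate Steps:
$g{\left(B \right)} = 2 - \frac{1}{2 B}$ ($g{\left(B \right)} = 2 - \frac{1}{B + B} = 2 - \frac{1}{2 B}$)
$Y = 144$ ($Y = 2 \left(12 + 12 \cdot 5\right) = 2 \left(12 + 60\right) = 2 \cdot 72 = 144$)
$\left(g{\left(-11 \right)} + Y\right)^{2} = \left(\left(2 - \frac{1}{2 \left(-11\right)}\right) + 144\right)^{2} = \left(\left(2 - - \frac{1}{22}\right) + 144\right)^{2} = \left(\left(2 + \frac{1}{22}\right) + 144\right)^{2} = \left(\frac{45}{22} + 144\right)^{2} = \left(\frac{3213}{22}\right)^{2} = \frac{10323369}{484}$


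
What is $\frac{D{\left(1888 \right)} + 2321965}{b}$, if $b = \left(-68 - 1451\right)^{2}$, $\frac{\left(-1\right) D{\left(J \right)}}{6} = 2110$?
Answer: $\frac{2309305}{2307361} \approx 1.0008$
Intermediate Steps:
$D{\left(J \right)} = -12660$ ($D{\left(J \right)} = \left(-6\right) 2110 = -12660$)
$b = 2307361$ ($b = \left(-1519\right)^{2} = 2307361$)
$\frac{D{\left(1888 \right)} + 2321965}{b} = \frac{-12660 + 2321965}{2307361} = 2309305 \cdot \frac{1}{2307361} = \frac{2309305}{2307361}$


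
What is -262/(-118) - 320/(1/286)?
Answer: -5399549/59 ≈ -91518.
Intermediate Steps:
-262/(-118) - 320/(1/286) = -262*(-1/118) - 320/1/286 = 131/59 - 320*286 = 131/59 - 91520 = -5399549/59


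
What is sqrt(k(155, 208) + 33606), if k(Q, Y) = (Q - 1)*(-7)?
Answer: 4*sqrt(2033) ≈ 180.36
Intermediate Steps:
k(Q, Y) = 7 - 7*Q (k(Q, Y) = (-1 + Q)*(-7) = 7 - 7*Q)
sqrt(k(155, 208) + 33606) = sqrt((7 - 7*155) + 33606) = sqrt((7 - 1085) + 33606) = sqrt(-1078 + 33606) = sqrt(32528) = 4*sqrt(2033)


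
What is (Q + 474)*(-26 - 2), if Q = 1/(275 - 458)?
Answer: -2428748/183 ≈ -13272.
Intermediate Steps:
Q = -1/183 (Q = 1/(-183) = -1/183 ≈ -0.0054645)
(Q + 474)*(-26 - 2) = (-1/183 + 474)*(-26 - 2) = (86741/183)*(-28) = -2428748/183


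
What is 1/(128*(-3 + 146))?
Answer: 1/18304 ≈ 5.4633e-5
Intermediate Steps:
1/(128*(-3 + 146)) = 1/(128*143) = 1/18304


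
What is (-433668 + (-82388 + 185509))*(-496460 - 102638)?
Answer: 198030046606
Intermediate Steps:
(-433668 + (-82388 + 185509))*(-496460 - 102638) = (-433668 + 103121)*(-599098) = -330547*(-599098) = 198030046606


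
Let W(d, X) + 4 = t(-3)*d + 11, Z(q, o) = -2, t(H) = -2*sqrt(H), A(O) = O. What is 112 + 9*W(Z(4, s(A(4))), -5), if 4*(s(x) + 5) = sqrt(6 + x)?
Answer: 175 + 36*I*sqrt(3) ≈ 175.0 + 62.354*I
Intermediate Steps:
s(x) = -5 + sqrt(6 + x)/4
W(d, X) = 7 - 2*I*d*sqrt(3) (W(d, X) = -4 + ((-2*I*sqrt(3))*d + 11) = -4 + (-2*I*d*sqrt(3) + 11) = -4 + (11 - 2*I*d*sqrt(3)) = 7 - 2*I*d*sqrt(3))
112 + 9*W(Z(4, s(A(4))), -5) = 112 + 9*(7 - 2*I*(-2)*sqrt(3)) = 112 + 9*(7 + 4*I*sqrt(3)) = 112 + (63 + 36*I*sqrt(3)) = 175 + 36*I*sqrt(3)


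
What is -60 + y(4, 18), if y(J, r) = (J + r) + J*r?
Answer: 34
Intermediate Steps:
y(J, r) = J + r + J*r
-60 + y(4, 18) = -60 + (4 + 18 + 4*18) = -60 + (4 + 18 + 72) = -60 + 94 = 34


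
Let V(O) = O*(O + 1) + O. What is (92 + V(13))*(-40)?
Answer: -11480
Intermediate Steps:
V(O) = O + O*(1 + O) (V(O) = O*(1 + O) + O = O + O*(1 + O))
(92 + V(13))*(-40) = (92 + 13*(2 + 13))*(-40) = (92 + 13*15)*(-40) = (92 + 195)*(-40) = 287*(-40) = -11480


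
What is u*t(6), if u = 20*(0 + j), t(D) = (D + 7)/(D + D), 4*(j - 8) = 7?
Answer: 845/4 ≈ 211.25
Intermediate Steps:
j = 39/4 (j = 8 + (¼)*7 = 8 + 7/4 = 39/4 ≈ 9.7500)
t(D) = (7 + D)/(2*D) (t(D) = (7 + D)/((2*D)) = (7 + D)*(1/(2*D)) = (7 + D)/(2*D))
u = 195 (u = 20*(0 + 39/4) = 20*(39/4) = 195)
u*t(6) = 195*((½)*(7 + 6)/6) = 195*((½)*(⅙)*13) = 195*(13/12) = 845/4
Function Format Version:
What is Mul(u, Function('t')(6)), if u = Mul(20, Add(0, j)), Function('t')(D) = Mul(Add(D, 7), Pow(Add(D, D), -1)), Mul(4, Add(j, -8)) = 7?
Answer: Rational(845, 4) ≈ 211.25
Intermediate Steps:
j = Rational(39, 4) (j = Add(8, Mul(Rational(1, 4), 7)) = Add(8, Rational(7, 4)) = Rational(39, 4) ≈ 9.7500)
Function('t')(D) = Mul(Rational(1, 2), Pow(D, -1), Add(7, D)) (Function('t')(D) = Mul(Add(7, D), Pow(Mul(2, D), -1)) = Mul(Add(7, D), Mul(Rational(1, 2), Pow(D, -1))) = Mul(Rational(1, 2), Pow(D, -1), Add(7, D)))
u = 195 (u = Mul(20, Add(0, Rational(39, 4))) = Mul(20, Rational(39, 4)) = 195)
Mul(u, Function('t')(6)) = Mul(195, Mul(Rational(1, 2), Pow(6, -1), Add(7, 6))) = Mul(195, Mul(Rational(1, 2), Rational(1, 6), 13)) = Mul(195, Rational(13, 12)) = Rational(845, 4)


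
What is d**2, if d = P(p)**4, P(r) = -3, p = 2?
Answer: 6561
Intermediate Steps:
d = 81 (d = (-3)**4 = 81)
d**2 = 81**2 = 6561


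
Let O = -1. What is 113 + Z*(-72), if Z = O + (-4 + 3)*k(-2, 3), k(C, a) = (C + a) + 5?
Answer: 617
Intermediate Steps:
k(C, a) = 5 + C + a
Z = -7 (Z = -1 + (-4 + 3)*(5 - 2 + 3) = -1 - 1*6 = -1 - 6 = -7)
113 + Z*(-72) = 113 - 7*(-72) = 113 + 504 = 617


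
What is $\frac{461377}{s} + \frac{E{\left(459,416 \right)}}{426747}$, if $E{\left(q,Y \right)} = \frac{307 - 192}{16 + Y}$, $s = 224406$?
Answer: $\frac{675055921223}{328335727824} \approx 2.056$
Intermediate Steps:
$E{\left(q,Y \right)} = \frac{115}{16 + Y}$
$\frac{461377}{s} + \frac{E{\left(459,416 \right)}}{426747} = \frac{461377}{224406} + \frac{115 \frac{1}{16 + 416}}{426747} = 461377 \cdot \frac{1}{224406} + \frac{115}{432} \cdot \frac{1}{426747} = \frac{65911}{32058} + 115 \cdot \frac{1}{432} \cdot \frac{1}{426747} = \frac{65911}{32058} + \frac{115}{432} \cdot \frac{1}{426747} = \frac{65911}{32058} + \frac{115}{184354704} = \frac{675055921223}{328335727824}$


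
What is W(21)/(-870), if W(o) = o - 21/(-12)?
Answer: -91/3480 ≈ -0.026149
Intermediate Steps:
W(o) = 7/4 + o (W(o) = o - 21*(-1/12) = o + 7/4 = 7/4 + o)
W(21)/(-870) = (7/4 + 21)/(-870) = (91/4)*(-1/870) = -91/3480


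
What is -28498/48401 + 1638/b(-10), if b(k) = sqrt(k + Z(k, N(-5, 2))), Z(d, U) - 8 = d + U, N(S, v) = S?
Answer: -28498/48401 - 1638*I*sqrt(17)/17 ≈ -0.58879 - 397.27*I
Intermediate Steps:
Z(d, U) = 8 + U + d (Z(d, U) = 8 + (d + U) = 8 + (U + d) = 8 + U + d)
b(k) = sqrt(3 + 2*k) (b(k) = sqrt(k + (8 - 5 + k)) = sqrt(k + (3 + k)) = sqrt(3 + 2*k))
-28498/48401 + 1638/b(-10) = -28498/48401 + 1638/(sqrt(3 + 2*(-10))) = -28498*1/48401 + 1638/(sqrt(3 - 20)) = -28498/48401 + 1638/(sqrt(-17)) = -28498/48401 + 1638/((I*sqrt(17))) = -28498/48401 + 1638*(-I*sqrt(17)/17) = -28498/48401 - 1638*I*sqrt(17)/17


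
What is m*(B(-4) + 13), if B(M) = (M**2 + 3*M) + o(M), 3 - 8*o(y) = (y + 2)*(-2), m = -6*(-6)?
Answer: 1215/2 ≈ 607.50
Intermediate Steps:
m = 36
o(y) = 7/8 + y/4 (o(y) = 3/8 - (y + 2)*(-2)/8 = 3/8 - (2 + y)*(-2)/8 = 3/8 - (-4 - 2*y)/8 = 3/8 + (1/2 + y/4) = 7/8 + y/4)
B(M) = 7/8 + M**2 + 13*M/4 (B(M) = (M**2 + 3*M) + (7/8 + M/4) = 7/8 + M**2 + 13*M/4)
m*(B(-4) + 13) = 36*((7/8 + (-4)**2 + (13/4)*(-4)) + 13) = 36*((7/8 + 16 - 13) + 13) = 36*(31/8 + 13) = 36*(135/8) = 1215/2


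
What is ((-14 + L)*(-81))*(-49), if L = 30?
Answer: 63504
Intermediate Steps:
((-14 + L)*(-81))*(-49) = ((-14 + 30)*(-81))*(-49) = (16*(-81))*(-49) = -1296*(-49) = 63504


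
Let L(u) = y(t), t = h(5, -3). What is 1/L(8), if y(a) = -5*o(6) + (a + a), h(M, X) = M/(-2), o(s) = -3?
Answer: ⅒ ≈ 0.10000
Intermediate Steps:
h(M, X) = -M/2 (h(M, X) = M*(-½) = -M/2)
t = -5/2 (t = -½*5 = -5/2 ≈ -2.5000)
y(a) = 15 + 2*a (y(a) = -5*(-3) + (a + a) = 15 + 2*a)
L(u) = 10 (L(u) = 15 + 2*(-5/2) = 15 - 5 = 10)
1/L(8) = 1/10 = ⅒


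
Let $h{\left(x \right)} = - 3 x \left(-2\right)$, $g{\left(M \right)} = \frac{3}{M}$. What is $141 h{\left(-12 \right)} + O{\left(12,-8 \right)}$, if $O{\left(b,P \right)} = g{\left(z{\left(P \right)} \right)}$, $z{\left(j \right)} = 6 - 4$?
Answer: $- \frac{20301}{2} \approx -10151.0$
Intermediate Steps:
$z{\left(j \right)} = 2$
$O{\left(b,P \right)} = \frac{3}{2}$
$h{\left(x \right)} = 6 x$
$141 h{\left(-12 \right)} + O{\left(12,-8 \right)} = 141 \cdot 6 \left(-12\right) + \frac{3}{2} = 141 \left(-72\right) + \frac{3}{2} = -10152 + \frac{3}{2} = - \frac{20301}{2}$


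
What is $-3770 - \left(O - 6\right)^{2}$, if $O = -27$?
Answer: $-4859$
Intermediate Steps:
$-3770 - \left(O - 6\right)^{2} = -3770 - \left(-27 - 6\right)^{2} = -3770 - \left(-33\right)^{2} = -3770 - 1089 = -4859$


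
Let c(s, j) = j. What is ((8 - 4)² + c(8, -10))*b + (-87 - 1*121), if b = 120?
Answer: 512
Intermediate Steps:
((8 - 4)² + c(8, -10))*b + (-87 - 1*121) = ((8 - 4)² - 10)*120 + (-87 - 1*121) = (4² - 10)*120 + (-87 - 121) = (16 - 10)*120 - 208 = 6*120 - 208 = 720 - 208 = 512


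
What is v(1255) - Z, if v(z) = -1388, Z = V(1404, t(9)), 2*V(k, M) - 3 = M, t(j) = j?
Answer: -1394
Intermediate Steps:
V(k, M) = 3/2 + M/2
Z = 6 (Z = 3/2 + (½)*9 = 3/2 + 9/2 = 6)
v(1255) - Z = -1388 - 1*6 = -1388 - 6 = -1394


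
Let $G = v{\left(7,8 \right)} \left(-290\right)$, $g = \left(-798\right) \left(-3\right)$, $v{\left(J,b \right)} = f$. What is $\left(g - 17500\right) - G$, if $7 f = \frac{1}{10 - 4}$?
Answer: $- \frac{317081}{21} \approx -15099.0$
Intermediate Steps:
$f = \frac{1}{42}$ ($f = \frac{1}{7 \left(10 - 4\right)} = \frac{1}{7 \cdot 6} = \frac{1}{7} \cdot \frac{1}{6} = \frac{1}{42} \approx 0.02381$)
$v{\left(J,b \right)} = \frac{1}{42}$
$g = 2394$
$G = - \frac{145}{21}$ ($G = \frac{1}{42} \left(-290\right) = - \frac{145}{21} \approx -6.9048$)
$\left(g - 17500\right) - G = \left(2394 - 17500\right) - - \frac{145}{21} = \left(2394 - 17500\right) + \frac{145}{21} = -15106 + \frac{145}{21} = - \frac{317081}{21}$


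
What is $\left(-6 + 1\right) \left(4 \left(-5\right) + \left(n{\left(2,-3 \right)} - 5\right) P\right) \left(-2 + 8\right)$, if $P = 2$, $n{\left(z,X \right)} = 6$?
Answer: $540$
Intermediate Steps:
$\left(-6 + 1\right) \left(4 \left(-5\right) + \left(n{\left(2,-3 \right)} - 5\right) P\right) \left(-2 + 8\right) = \left(-6 + 1\right) \left(4 \left(-5\right) + \left(6 - 5\right) 2\right) \left(-2 + 8\right) = - 5 \left(-20 + 1 \cdot 2\right) 6 = - 5 \left(-20 + 2\right) 6 = \left(-5\right) \left(-18\right) 6 = 90 \cdot 6 = 540$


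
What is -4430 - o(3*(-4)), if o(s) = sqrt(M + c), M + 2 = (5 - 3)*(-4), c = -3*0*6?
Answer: -4430 - I*sqrt(10) ≈ -4430.0 - 3.1623*I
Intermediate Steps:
c = 0 (c = 0*6 = 0)
M = -10 (M = -2 + (5 - 3)*(-4) = -2 + 2*(-4) = -2 - 8 = -10)
o(s) = I*sqrt(10) (o(s) = sqrt(-10 + 0) = sqrt(-10) = I*sqrt(10))
-4430 - o(3*(-4)) = -4430 - I*sqrt(10)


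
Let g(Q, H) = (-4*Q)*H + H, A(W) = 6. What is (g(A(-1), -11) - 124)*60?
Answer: 7740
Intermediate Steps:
g(Q, H) = H - 4*H*Q (g(Q, H) = -4*H*Q + H = H - 4*H*Q)
(g(A(-1), -11) - 124)*60 = (-11*(1 - 4*6) - 124)*60 = (-11*(1 - 24) - 124)*60 = (-11*(-23) - 124)*60 = (253 - 124)*60 = 129*60 = 7740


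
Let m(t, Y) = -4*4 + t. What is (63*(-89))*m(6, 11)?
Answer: 56070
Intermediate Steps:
m(t, Y) = -16 + t
(63*(-89))*m(6, 11) = (63*(-89))*(-16 + 6) = -5607*(-10) = 56070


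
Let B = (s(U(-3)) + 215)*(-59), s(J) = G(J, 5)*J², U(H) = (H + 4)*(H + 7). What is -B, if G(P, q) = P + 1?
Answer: 17405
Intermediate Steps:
G(P, q) = 1 + P
U(H) = (4 + H)*(7 + H)
s(J) = J²*(1 + J) (s(J) = (1 + J)*J² = J²*(1 + J))
B = -17405 (B = ((28 + (-3)² + 11*(-3))²*(1 + (28 + (-3)² + 11*(-3))) + 215)*(-59) = ((28 + 9 - 33)²*(1 + (28 + 9 - 33)) + 215)*(-59) = (4²*(1 + 4) + 215)*(-59) = (16*5 + 215)*(-59) = (80 + 215)*(-59) = 295*(-59) = -17405)
-B = -1*(-17405) = 17405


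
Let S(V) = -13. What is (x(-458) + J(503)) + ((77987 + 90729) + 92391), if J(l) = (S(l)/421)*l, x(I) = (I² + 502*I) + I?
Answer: 101242698/421 ≈ 2.4048e+5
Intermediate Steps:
x(I) = I² + 503*I
J(l) = -13*l/421 (J(l) = (-13/421)*l = (-13*1/421)*l = -13*l/421)
(x(-458) + J(503)) + ((77987 + 90729) + 92391) = (-458*(503 - 458) - 13/421*503) + ((77987 + 90729) + 92391) = (-458*45 - 6539/421) + (168716 + 92391) = (-20610 - 6539/421) + 261107 = -8683349/421 + 261107 = 101242698/421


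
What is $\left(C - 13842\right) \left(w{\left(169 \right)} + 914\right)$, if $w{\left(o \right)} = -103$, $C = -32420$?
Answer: $-37518482$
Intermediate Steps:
$\left(C - 13842\right) \left(w{\left(169 \right)} + 914\right) = \left(-32420 - 13842\right) \left(-103 + 914\right) = \left(-46262\right) 811 = -37518482$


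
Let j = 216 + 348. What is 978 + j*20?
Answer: 12258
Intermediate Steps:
j = 564
978 + j*20 = 978 + 564*20 = 978 + 11280 = 12258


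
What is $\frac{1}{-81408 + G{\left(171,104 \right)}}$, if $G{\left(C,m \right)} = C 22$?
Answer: $- \frac{1}{77646} \approx -1.2879 \cdot 10^{-5}$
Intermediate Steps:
$G{\left(C,m \right)} = 22 C$
$\frac{1}{-81408 + G{\left(171,104 \right)}} = \frac{1}{-81408 + 22 \cdot 171} = \frac{1}{-81408 + 3762} = \frac{1}{-77646} = - \frac{1}{77646}$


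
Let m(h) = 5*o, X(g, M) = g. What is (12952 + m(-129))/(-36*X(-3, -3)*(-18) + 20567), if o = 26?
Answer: 13082/18623 ≈ 0.70247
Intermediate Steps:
m(h) = 130 (m(h) = 5*26 = 130)
(12952 + m(-129))/(-36*X(-3, -3)*(-18) + 20567) = (12952 + 130)/(-36*(-3)*(-18) + 20567) = 13082/(108*(-18) + 20567) = 13082/(-1944 + 20567) = 13082/18623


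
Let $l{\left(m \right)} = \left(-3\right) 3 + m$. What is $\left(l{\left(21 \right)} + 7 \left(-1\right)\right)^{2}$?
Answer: $25$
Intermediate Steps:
$l{\left(m \right)} = -9 + m$
$\left(l{\left(21 \right)} + 7 \left(-1\right)\right)^{2} = \left(\left(-9 + 21\right) + 7 \left(-1\right)\right)^{2} = \left(12 - 7\right)^{2} = 5^{2} = 25$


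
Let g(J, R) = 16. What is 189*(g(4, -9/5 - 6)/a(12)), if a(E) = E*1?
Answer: 252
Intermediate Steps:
a(E) = E
189*(g(4, -9/5 - 6)/a(12)) = 189*(16/12) = 189*(16*(1/12)) = 189*(4/3) = 252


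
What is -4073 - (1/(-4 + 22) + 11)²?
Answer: -1359253/324 ≈ -4195.2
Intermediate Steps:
-4073 - (1/(-4 + 22) + 11)² = -4073 - (1/18 + 11)² = -4073 - (199/18)² = -4073 - 1*39601/324 = -4073 - 39601/324 = -1359253/324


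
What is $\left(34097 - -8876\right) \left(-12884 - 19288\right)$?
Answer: $-1382527356$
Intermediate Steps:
$\left(34097 - -8876\right) \left(-12884 - 19288\right) = \left(34097 + 8876\right) \left(-32172\right) = 42973 \left(-32172\right) = -1382527356$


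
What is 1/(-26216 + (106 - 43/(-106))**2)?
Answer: -11236/167347135 ≈ -6.7142e-5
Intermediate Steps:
1/(-26216 + (106 - 43/(-106))**2) = 1/(-26216 + (106 - 43*(-1/106))**2) = 1/(-26216 + (106 + 43/106)**2) = 1/(-26216 + (11279/106)**2) = 1/(-26216 + 127215841/11236) = 1/(-167347135/11236) = -11236/167347135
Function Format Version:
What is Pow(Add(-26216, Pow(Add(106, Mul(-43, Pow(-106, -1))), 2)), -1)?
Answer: Rational(-11236, 167347135) ≈ -6.7142e-5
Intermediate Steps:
Pow(Add(-26216, Pow(Add(106, Mul(-43, Pow(-106, -1))), 2)), -1) = Pow(Add(-26216, Pow(Add(106, Mul(-43, Rational(-1, 106))), 2)), -1) = Pow(Add(-26216, Pow(Add(106, Rational(43, 106)), 2)), -1) = Pow(Add(-26216, Pow(Rational(11279, 106), 2)), -1) = Pow(Add(-26216, Rational(127215841, 11236)), -1) = Pow(Rational(-167347135, 11236), -1) = Rational(-11236, 167347135)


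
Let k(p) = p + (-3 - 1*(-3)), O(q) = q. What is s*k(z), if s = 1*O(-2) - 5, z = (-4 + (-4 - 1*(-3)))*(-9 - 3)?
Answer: -420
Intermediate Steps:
z = 60 (z = (-4 + (-4 + 3))*(-12) = (-4 - 1)*(-12) = -5*(-12) = 60)
k(p) = p (k(p) = p + (-3 + 3) = p + 0 = p)
s = -7 (s = 1*(-2) - 5 = -2 - 5 = -7)
s*k(z) = -7*60 = -420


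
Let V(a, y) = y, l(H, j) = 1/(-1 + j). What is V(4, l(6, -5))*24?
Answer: -4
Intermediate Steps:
V(4, l(6, -5))*24 = 24/(-1 - 5) = 24/(-6) = -⅙*24 = -4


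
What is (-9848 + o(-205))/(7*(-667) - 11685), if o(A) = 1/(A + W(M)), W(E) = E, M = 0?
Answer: 2018841/3352570 ≈ 0.60218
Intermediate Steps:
o(A) = 1/A (o(A) = 1/(A + 0) = 1/A)
(-9848 + o(-205))/(7*(-667) - 11685) = (-9848 + 1/(-205))/(7*(-667) - 11685) = (-9848 - 1/205)/(-4669 - 11685) = -2018841/205/(-16354) = -2018841/205*(-1/16354) = 2018841/3352570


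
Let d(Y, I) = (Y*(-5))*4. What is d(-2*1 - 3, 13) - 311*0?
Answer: 100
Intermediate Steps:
d(Y, I) = -20*Y (d(Y, I) = -5*Y*4 = -20*Y)
d(-2*1 - 3, 13) - 311*0 = -20*(-2*1 - 3) - 311*0 = -20*(-2 - 3) + 0 = -20*(-5) + 0 = 100 + 0 = 100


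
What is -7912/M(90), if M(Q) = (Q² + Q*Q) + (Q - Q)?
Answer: -989/2025 ≈ -0.48840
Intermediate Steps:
M(Q) = 2*Q² (M(Q) = (Q² + Q²) + 0 = 2*Q² + 0 = 2*Q²)
-7912/M(90) = -7912/(2*90²) = -7912/(2*8100) = -7912/16200 = -7912*1/16200 = -989/2025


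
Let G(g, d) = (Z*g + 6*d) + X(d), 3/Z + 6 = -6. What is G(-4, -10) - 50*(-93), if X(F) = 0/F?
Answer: 4591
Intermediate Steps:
X(F) = 0
Z = -1/4 (Z = 3/(-6 - 6) = 3/(-12) = 3*(-1/12) = -1/4 ≈ -0.25000)
G(g, d) = 6*d - g/4 (G(g, d) = (-g/4 + 6*d) + 0 = (6*d - g/4) + 0 = 6*d - g/4)
G(-4, -10) - 50*(-93) = (6*(-10) - 1/4*(-4)) - 50*(-93) = (-60 + 1) + 4650 = -59 + 4650 = 4591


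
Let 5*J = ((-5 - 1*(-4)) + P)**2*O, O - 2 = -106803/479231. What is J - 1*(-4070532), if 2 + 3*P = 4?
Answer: 87782631291799/21565395 ≈ 4.0705e+6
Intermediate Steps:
P = 2/3 (P = -2/3 + (1/3)*4 = -2/3 + 4/3 = 2/3 ≈ 0.66667)
O = 851659/479231 (O = 2 - 106803/479231 = 851659/479231 ≈ 1.7771)
J = 851659/21565395 (J = (((-5 - 1*(-4)) + 2/3)**2*(851659/479231))/5 = (((-5 + 4) + 2/3)**2*(851659/479231))/5 = ((-1 + 2/3)**2*(851659/479231))/5 = ((-1/3)**2*(851659/479231))/5 = ((1/9)*(851659/479231))/5 = (1/5)*(851659/4313079) = 851659/21565395 ≈ 0.039492)
J - 1*(-4070532) = 851659/21565395 - 1*(-4070532) = 851659/21565395 + 4070532 = 87782631291799/21565395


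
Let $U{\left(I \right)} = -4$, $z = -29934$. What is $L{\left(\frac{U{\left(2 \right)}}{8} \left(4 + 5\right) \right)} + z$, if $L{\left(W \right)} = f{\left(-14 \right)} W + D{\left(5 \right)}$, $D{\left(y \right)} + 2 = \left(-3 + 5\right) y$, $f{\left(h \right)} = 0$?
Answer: $-29926$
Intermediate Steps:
$D{\left(y \right)} = -2 + 2 y$ ($D{\left(y \right)} = -2 + \left(-3 + 5\right) y = -2 + 2 y$)
$L{\left(W \right)} = 8$ ($L{\left(W \right)} = 0 W + \left(-2 + 2 \cdot 5\right) = 0 + \left(-2 + 10\right) = 0 + 8 = 8$)
$L{\left(\frac{U{\left(2 \right)}}{8} \left(4 + 5\right) \right)} + z = 8 - 29934 = -29926$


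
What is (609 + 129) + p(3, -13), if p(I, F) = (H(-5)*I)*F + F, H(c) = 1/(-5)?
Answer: 3664/5 ≈ 732.80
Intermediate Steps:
H(c) = -⅕
p(I, F) = F - F*I/5 (p(I, F) = (-I/5)*F + F = -F*I/5 + F = F - F*I/5)
(609 + 129) + p(3, -13) = (609 + 129) + (⅕)*(-13)*(5 - 1*3) = 738 + (⅕)*(-13)*(5 - 3) = 738 + (⅕)*(-13)*2 = 738 - 26/5 = 3664/5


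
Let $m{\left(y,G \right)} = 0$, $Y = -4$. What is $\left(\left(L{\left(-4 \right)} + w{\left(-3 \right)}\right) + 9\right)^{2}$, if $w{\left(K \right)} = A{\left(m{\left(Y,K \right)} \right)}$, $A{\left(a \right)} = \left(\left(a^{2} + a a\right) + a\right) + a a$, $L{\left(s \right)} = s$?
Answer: $25$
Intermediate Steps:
$A{\left(a \right)} = a + 3 a^{2}$ ($A{\left(a \right)} = \left(\left(a^{2} + a^{2}\right) + a\right) + a^{2} = \left(2 a^{2} + a\right) + a^{2} = \left(a + 2 a^{2}\right) + a^{2} = a + 3 a^{2}$)
$w{\left(K \right)} = 0$ ($w{\left(K \right)} = 0 \left(1 + 3 \cdot 0\right) = 0 \left(1 + 0\right) = 0 \cdot 1 = 0$)
$\left(\left(L{\left(-4 \right)} + w{\left(-3 \right)}\right) + 9\right)^{2} = \left(\left(-4 + 0\right) + 9\right)^{2} = \left(-4 + 9\right)^{2} = 5^{2} = 25$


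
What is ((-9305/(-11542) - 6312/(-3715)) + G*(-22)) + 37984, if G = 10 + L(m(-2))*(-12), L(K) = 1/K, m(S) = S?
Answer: 1613712262139/42878530 ≈ 37635.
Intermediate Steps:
L(K) = 1/K
G = 16 (G = 10 - 12/(-2) = 10 - ½*(-12) = 10 + 6 = 16)
((-9305/(-11542) - 6312/(-3715)) + G*(-22)) + 37984 = ((-9305/(-11542) - 6312/(-3715)) + 16*(-22)) + 37984 = ((-9305*(-1/11542) - 6312*(-1/3715)) - 352) + 37984 = ((9305/11542 + 6312/3715) - 352) + 37984 = (107421179/42878530 - 352) + 37984 = -14985821381/42878530 + 37984 = 1613712262139/42878530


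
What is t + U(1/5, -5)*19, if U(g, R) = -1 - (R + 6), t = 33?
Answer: -5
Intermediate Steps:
U(g, R) = -7 - R (U(g, R) = -1 - (6 + R) = -1 + (-6 - R) = -7 - R)
t + U(1/5, -5)*19 = 33 + (-7 - 1*(-5))*19 = 33 + (-7 + 5)*19 = 33 - 2*19 = 33 - 38 = -5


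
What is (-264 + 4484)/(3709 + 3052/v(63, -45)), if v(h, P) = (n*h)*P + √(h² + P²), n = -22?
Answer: 6088717619116668/5351505117001201 + 11591496*√74/5351505117001201 ≈ 1.1378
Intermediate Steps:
v(h, P) = √(P² + h²) - 22*P*h (v(h, P) = (-22*h)*P + √(h² + P²) = -22*P*h + √(P² + h²) = √(P² + h²) - 22*P*h)
(-264 + 4484)/(3709 + 3052/v(63, -45)) = (-264 + 4484)/(3709 + 3052/(√((-45)² + 63²) - 22*(-45)*63)) = 4220/(3709 + 3052/(√(2025 + 3969) + 62370)) = 4220/(3709 + 3052/(√5994 + 62370)) = 4220/(3709 + 3052/(9*√74 + 62370)) = 4220/(3709 + 3052/(62370 + 9*√74))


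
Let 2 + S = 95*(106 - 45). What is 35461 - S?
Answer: 29668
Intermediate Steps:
S = 5793 (S = -2 + 95*(106 - 45) = -2 + 95*61 = -2 + 5795 = 5793)
35461 - S = 35461 - 1*5793 = 35461 - 5793 = 29668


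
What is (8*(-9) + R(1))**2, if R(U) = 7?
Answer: 4225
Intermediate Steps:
(8*(-9) + R(1))**2 = (8*(-9) + 7)**2 = (-72 + 7)**2 = (-65)**2 = 4225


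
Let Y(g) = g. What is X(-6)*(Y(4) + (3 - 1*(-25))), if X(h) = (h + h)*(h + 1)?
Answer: 1920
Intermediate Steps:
X(h) = 2*h*(1 + h) (X(h) = (2*h)*(1 + h) = 2*h*(1 + h))
X(-6)*(Y(4) + (3 - 1*(-25))) = (2*(-6)*(1 - 6))*(4 + (3 - 1*(-25))) = (2*(-6)*(-5))*(4 + (3 + 25)) = 60*(4 + 28) = 60*32 = 1920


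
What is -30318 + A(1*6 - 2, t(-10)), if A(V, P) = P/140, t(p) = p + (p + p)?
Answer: -424455/14 ≈ -30318.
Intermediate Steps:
t(p) = 3*p (t(p) = p + 2*p = 3*p)
A(V, P) = P/140 (A(V, P) = P*(1/140) = P/140)
-30318 + A(1*6 - 2, t(-10)) = -30318 + (3*(-10))/140 = -30318 + (1/140)*(-30) = -30318 - 3/14 = -424455/14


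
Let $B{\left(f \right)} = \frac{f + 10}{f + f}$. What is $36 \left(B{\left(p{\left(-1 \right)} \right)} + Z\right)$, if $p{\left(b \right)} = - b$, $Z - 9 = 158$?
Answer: $6210$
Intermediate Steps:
$Z = 167$ ($Z = 9 + 158 = 167$)
$B{\left(f \right)} = \frac{10 + f}{2 f}$
$36 \left(B{\left(p{\left(-1 \right)} \right)} + Z\right) = 36 \left(\frac{10 - -1}{2 \left(\left(-1\right) \left(-1\right)\right)} + 167\right) = 36 \left(\frac{10 + 1}{2 \cdot 1} + 167\right) = 36 \left(\frac{1}{2} \cdot 1 \cdot 11 + 167\right) = 36 \left(\frac{11}{2} + 167\right) = 36 \cdot \frac{345}{2} = 6210$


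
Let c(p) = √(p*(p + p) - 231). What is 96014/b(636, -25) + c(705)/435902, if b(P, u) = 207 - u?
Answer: 48007/116 + √993819/435902 ≈ 413.86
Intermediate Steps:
c(p) = √(-231 + 2*p²) (c(p) = √(p*(2*p) - 231) = √(2*p² - 231) = √(-231 + 2*p²))
96014/b(636, -25) + c(705)/435902 = 96014/(207 - 1*(-25)) + √(-231 + 2*705²)/435902 = 96014/(207 + 25) + √(-231 + 2*497025)*(1/435902) = 96014/232 + √(-231 + 994050)*(1/435902) = 96014*(1/232) + √993819*(1/435902) = 48007/116 + √993819/435902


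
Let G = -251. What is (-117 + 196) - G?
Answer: 330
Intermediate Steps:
(-117 + 196) - G = (-117 + 196) - 1*(-251) = 79 + 251 = 330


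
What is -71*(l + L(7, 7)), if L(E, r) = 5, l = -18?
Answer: 923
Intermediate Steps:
-71*(l + L(7, 7)) = -71*(-18 + 5) = -71*(-13) = 923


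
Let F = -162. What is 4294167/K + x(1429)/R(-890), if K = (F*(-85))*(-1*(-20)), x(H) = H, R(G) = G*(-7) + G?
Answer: 129579991/8170200 ≈ 15.860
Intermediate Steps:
R(G) = -6*G (R(G) = -7*G + G = -6*G)
K = 275400 (K = (-162*(-85))*(-1*(-20)) = 13770*20 = 275400)
4294167/K + x(1429)/R(-890) = 4294167/275400 + 1429/((-6*(-890))) = 4294167*(1/275400) + 1429/5340 = 1431389/91800 + 1429*(1/5340) = 1431389/91800 + 1429/5340 = 129579991/8170200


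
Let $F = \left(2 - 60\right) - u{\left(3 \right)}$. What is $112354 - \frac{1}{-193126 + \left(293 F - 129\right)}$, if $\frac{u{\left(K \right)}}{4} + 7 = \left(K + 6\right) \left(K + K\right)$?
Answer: $\frac{29811223883}{265333} \approx 1.1235 \cdot 10^{5}$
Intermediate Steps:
$u{\left(K \right)} = -28 + 8 K \left(6 + K\right)$ ($u{\left(K \right)} = -28 + 4 \left(K + 6\right) \left(K + K\right) = -28 + 4 \left(6 + K\right) 2 K = -28 + 4 \cdot 2 K \left(6 + K\right) = -28 + 8 K \left(6 + K\right)$)
$F = -246$ ($F = \left(2 - 60\right) - \left(-28 + 8 \cdot 3^{2} + 48 \cdot 3\right) = -58 - \left(-28 + 8 \cdot 9 + 144\right) = -58 - \left(-28 + 72 + 144\right) = -58 - 188 = -246$)
$112354 - \frac{1}{-193126 + \left(293 F - 129\right)} = 112354 - \frac{1}{-193126 + \left(293 \left(-246\right) - 129\right)} = 112354 - \frac{1}{-193126 - 72207} = 112354 - \frac{1}{-265333} = 112354 - - \frac{1}{265333} = 112354 + \frac{1}{265333} = \frac{29811223883}{265333}$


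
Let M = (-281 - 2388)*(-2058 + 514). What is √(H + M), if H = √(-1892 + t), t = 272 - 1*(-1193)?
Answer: √(4120936 + I*√427) ≈ 2030.0 + 0.005*I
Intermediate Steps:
t = 1465 (t = 272 + 1193 = 1465)
H = I*√427 (H = √(-1892 + 1465) = √(-427) = I*√427 ≈ 20.664*I)
M = 4120936 (M = -2669*(-1544) = 4120936)
√(H + M) = √(I*√427 + 4120936) = √(4120936 + I*√427)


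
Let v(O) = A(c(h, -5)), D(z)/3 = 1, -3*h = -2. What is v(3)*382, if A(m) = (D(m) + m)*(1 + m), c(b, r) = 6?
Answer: 24066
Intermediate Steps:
h = ⅔ (h = -⅓*(-2) = ⅔ ≈ 0.66667)
D(z) = 3 (D(z) = 3*1 = 3)
A(m) = (1 + m)*(3 + m) (A(m) = (3 + m)*(1 + m) = (1 + m)*(3 + m))
v(O) = 63 (v(O) = 3 + 6² + 4*6 = 3 + 36 + 24 = 63)
v(3)*382 = 63*382 = 24066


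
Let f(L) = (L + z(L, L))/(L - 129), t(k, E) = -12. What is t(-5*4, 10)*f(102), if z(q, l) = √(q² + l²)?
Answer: 136/3 + 136*√2/3 ≈ 109.44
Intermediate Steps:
z(q, l) = √(l² + q²)
f(L) = (L + √2*√(L²))/(-129 + L) (f(L) = (L + √(L² + L²))/(L - 129) = (L + √(2*L²))/(-129 + L) = (L + √2*√(L²))/(-129 + L))
t(-5*4, 10)*f(102) = -12*(102 + √2*√(102²))/(-129 + 102) = -12*(102 + √2*√10404)/(-27) = -(-4)*(102 + √2*102)/9 = -(-4)*(102 + 102*√2)/9 = -12*(-34/9 - 34*√2/9) = 136/3 + 136*√2/3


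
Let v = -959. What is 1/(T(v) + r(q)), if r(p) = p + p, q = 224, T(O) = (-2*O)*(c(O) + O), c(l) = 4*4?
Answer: -1/1808226 ≈ -5.5303e-7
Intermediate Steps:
c(l) = 16
T(O) = -2*O*(16 + O) (T(O) = (-2*O)*(16 + O) = -2*O*(16 + O))
r(p) = 2*p
1/(T(v) + r(q)) = 1/(-2*(-959)*(16 - 959) + 2*224) = 1/(-2*(-959)*(-943) + 448) = 1/(-1808674 + 448) = 1/(-1808226) = -1/1808226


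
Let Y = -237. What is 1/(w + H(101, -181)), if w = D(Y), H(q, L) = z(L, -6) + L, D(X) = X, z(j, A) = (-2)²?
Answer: -1/414 ≈ -0.0024155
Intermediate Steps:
z(j, A) = 4
H(q, L) = 4 + L
w = -237
1/(w + H(101, -181)) = 1/(-237 + (4 - 181)) = 1/(-237 - 177) = 1/(-414) = -1/414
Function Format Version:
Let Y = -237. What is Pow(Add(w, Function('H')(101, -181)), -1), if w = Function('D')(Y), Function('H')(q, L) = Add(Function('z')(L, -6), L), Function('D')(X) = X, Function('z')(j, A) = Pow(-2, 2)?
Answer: Rational(-1, 414) ≈ -0.0024155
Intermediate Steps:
Function('z')(j, A) = 4
Function('H')(q, L) = Add(4, L)
w = -237
Pow(Add(w, Function('H')(101, -181)), -1) = Pow(Add(-237, Add(4, -181)), -1) = Pow(Add(-237, -177), -1) = Pow(-414, -1) = Rational(-1, 414)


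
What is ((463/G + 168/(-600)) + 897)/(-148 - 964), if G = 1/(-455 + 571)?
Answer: -682559/13900 ≈ -49.105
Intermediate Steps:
G = 1/116 ≈ 0.0086207
((463/G + 168/(-600)) + 897)/(-148 - 964) = ((463/(1/116) + 168/(-600)) + 897)/(-148 - 964) = ((463*116 + 168*(-1/600)) + 897)/(-1112) = -((53708 - 7/25) + 897)/1112 = -(1342693/25 + 897)/1112 = -1/1112*1365118/25 = -682559/13900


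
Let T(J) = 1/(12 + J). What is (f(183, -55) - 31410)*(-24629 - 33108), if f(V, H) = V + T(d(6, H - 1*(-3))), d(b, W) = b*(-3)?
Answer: 10817777531/6 ≈ 1.8030e+9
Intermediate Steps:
d(b, W) = -3*b
f(V, H) = -⅙ + V (f(V, H) = V + 1/(12 - 3*6) = V + 1/(12 - 18) = V + 1/(-6) = V - ⅙ = -⅙ + V)
(f(183, -55) - 31410)*(-24629 - 33108) = ((-⅙ + 183) - 31410)*(-24629 - 33108) = (1097/6 - 31410)*(-57737) = -187363/6*(-57737) = 10817777531/6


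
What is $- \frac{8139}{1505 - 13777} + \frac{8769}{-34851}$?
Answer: $\frac{58679707}{142563824} \approx 0.4116$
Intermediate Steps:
$- \frac{8139}{1505 - 13777} + \frac{8769}{-34851} = - \frac{8139}{1505 - 13777} + 8769 \left(- \frac{1}{34851}\right) = - \frac{8139}{-12272} - \frac{2923}{11617} = \left(-8139\right) \left(- \frac{1}{12272}\right) - \frac{2923}{11617} = \frac{8139}{12272} - \frac{2923}{11617} = \frac{58679707}{142563824}$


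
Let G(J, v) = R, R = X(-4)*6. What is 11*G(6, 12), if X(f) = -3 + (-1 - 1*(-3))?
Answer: -66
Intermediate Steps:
X(f) = -1 (X(f) = -3 + (-1 + 3) = -3 + 2 = -1)
R = -6 (R = -1*6 = -6)
G(J, v) = -6
11*G(6, 12) = 11*(-6) = -66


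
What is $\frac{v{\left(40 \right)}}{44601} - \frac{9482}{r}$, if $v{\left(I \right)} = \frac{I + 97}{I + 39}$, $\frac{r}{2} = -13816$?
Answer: $\frac{1518791521}{4425489624} \approx 0.34319$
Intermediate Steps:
$r = -27632$ ($r = 2 \left(-13816\right) = -27632$)
$v{\left(I \right)} = \frac{97 + I}{39 + I}$
$\frac{v{\left(40 \right)}}{44601} - \frac{9482}{r} = \frac{\frac{1}{39 + 40} \left(97 + 40\right)}{44601} - \frac{9482}{-27632} = \frac{1}{79} \cdot 137 \cdot \frac{1}{44601} - - \frac{431}{1256} = \frac{1}{79} \cdot 137 \cdot \frac{1}{44601} + \frac{431}{1256} = \frac{137}{79} \cdot \frac{1}{44601} + \frac{431}{1256} = \frac{137}{3523479} + \frac{431}{1256} = \frac{1518791521}{4425489624}$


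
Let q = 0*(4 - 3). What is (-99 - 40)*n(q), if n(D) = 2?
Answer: -278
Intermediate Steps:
q = 0 (q = 0*1 = 0)
(-99 - 40)*n(q) = (-99 - 40)*2 = -139*2 = -278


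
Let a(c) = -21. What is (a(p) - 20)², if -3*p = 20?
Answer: 1681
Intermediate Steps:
p = -20/3 (p = -⅓*20 = -20/3 ≈ -6.6667)
(a(p) - 20)² = (-21 - 20)² = (-41)² = 1681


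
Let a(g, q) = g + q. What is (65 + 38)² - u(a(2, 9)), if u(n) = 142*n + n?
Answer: 9036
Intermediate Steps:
u(n) = 143*n
(65 + 38)² - u(a(2, 9)) = (65 + 38)² - 143*(2 + 9) = 103² - 143*11 = 10609 - 1*1573 = 10609 - 1573 = 9036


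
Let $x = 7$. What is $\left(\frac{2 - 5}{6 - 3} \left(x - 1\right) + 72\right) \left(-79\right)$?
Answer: $-5214$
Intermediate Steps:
$\left(\frac{2 - 5}{6 - 3} \left(x - 1\right) + 72\right) \left(-79\right) = \left(\frac{2 - 5}{6 - 3} \left(7 - 1\right) + 72\right) \left(-79\right) = \left(- \frac{3}{3} \cdot 6 + 72\right) \left(-79\right) = \left(\left(-3\right) \frac{1}{3} \cdot 6 + 72\right) \left(-79\right) = \left(\left(-1\right) 6 + 72\right) \left(-79\right) = \left(-6 + 72\right) \left(-79\right) = 66 \left(-79\right) = -5214$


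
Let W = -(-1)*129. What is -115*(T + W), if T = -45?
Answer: -9660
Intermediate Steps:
W = 129 (W = -1*(-129) = 129)
-115*(T + W) = -115*(-45 + 129) = -115*84 = -9660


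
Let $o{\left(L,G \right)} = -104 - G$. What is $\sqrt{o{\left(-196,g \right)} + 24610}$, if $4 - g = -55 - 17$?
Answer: $\sqrt{24430} \approx 156.3$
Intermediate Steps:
$g = 76$ ($g = 4 - \left(-55 - 17\right) = 4 - -72 = 4 + 72 = 76$)
$\sqrt{o{\left(-196,g \right)} + 24610} = \sqrt{\left(-104 - 76\right) + 24610} = \sqrt{-180 + 24610} = \sqrt{24430}$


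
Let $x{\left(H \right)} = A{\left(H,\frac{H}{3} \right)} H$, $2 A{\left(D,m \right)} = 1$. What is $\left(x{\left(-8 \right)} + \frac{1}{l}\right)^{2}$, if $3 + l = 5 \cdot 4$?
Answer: $\frac{4489}{289} \approx 15.533$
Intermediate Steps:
$A{\left(D,m \right)} = \frac{1}{2}$ ($A{\left(D,m \right)} = \frac{1}{2} \cdot 1 = \frac{1}{2}$)
$l = 17$ ($l = -3 + 5 \cdot 4 = -3 + 20 = 17$)
$x{\left(H \right)} = \frac{H}{2}$
$\left(x{\left(-8 \right)} + \frac{1}{l}\right)^{2} = \left(\frac{1}{2} \left(-8\right) + \frac{1}{17}\right)^{2} = \left(-4 + \frac{1}{17}\right)^{2} = \left(- \frac{67}{17}\right)^{2} = \frac{4489}{289}$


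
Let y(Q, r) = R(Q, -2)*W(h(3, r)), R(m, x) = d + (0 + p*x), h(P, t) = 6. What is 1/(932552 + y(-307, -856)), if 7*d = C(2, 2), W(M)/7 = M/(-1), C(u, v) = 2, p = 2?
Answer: 1/932708 ≈ 1.0721e-6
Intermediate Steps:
W(M) = -7*M (W(M) = 7*(M/(-1)) = 7*(M*(-1)) = 7*(-M) = -7*M)
d = 2/7 (d = (⅐)*2 = 2/7 ≈ 0.28571)
R(m, x) = 2/7 + 2*x (R(m, x) = 2/7 + (0 + 2*x) = 2/7 + 2*x)
y(Q, r) = 156 (y(Q, r) = (2/7 + 2*(-2))*(-7*6) = (2/7 - 4)*(-42) = -26/7*(-42) = 156)
1/(932552 + y(-307, -856)) = 1/(932552 + 156) = 1/932708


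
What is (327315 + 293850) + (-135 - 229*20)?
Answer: 616450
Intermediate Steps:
(327315 + 293850) + (-135 - 229*20) = 621165 + (-135 - 4580) = 621165 - 4715 = 616450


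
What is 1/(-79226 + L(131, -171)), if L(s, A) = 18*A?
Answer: -1/82304 ≈ -1.2150e-5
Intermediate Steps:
1/(-79226 + L(131, -171)) = 1/(-79226 + 18*(-171)) = 1/(-79226 - 3078) = 1/(-82304) = -1/82304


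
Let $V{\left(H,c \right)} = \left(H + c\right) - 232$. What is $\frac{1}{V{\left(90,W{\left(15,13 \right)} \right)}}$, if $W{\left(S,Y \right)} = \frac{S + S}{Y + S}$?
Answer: $- \frac{14}{1973} \approx -0.0070958$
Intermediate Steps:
$W{\left(S,Y \right)} = \frac{2 S}{S + Y}$
$V{\left(H,c \right)} = -232 + H + c$
$\frac{1}{V{\left(90,W{\left(15,13 \right)} \right)}} = \frac{1}{-232 + 90 + 2 \cdot 15 \frac{1}{15 + 13}} = \frac{1}{-232 + 90 + 2 \cdot 15 \cdot \frac{1}{28}} = \frac{1}{-232 + 90 + \frac{15}{14}} = \frac{1}{- \frac{1973}{14}} = - \frac{14}{1973}$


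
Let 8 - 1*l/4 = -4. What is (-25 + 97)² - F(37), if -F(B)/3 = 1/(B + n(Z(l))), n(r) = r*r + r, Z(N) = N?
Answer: 12384579/2389 ≈ 5184.0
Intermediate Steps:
l = 48 (l = 32 - 4*(-4) = 32 + 16 = 48)
n(r) = r + r² (n(r) = r² + r = r + r²)
F(B) = -3/(2352 + B) (F(B) = -3/(B + 48*(1 + 48)) = -3/(B + 48*49) = -3/(B + 2352) = -3/(2352 + B))
(-25 + 97)² - F(37) = (-25 + 97)² - (-3)/(2352 + 37) = 72² - (-3)/2389 = 5184 - (-3)/2389 = 5184 - 1*(-3/2389) = 5184 + 3/2389 = 12384579/2389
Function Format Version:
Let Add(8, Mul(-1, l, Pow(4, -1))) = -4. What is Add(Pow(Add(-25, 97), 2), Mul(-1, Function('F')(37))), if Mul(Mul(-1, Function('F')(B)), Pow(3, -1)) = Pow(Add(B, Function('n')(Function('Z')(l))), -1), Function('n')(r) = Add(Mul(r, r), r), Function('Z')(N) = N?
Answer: Rational(12384579, 2389) ≈ 5184.0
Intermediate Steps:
l = 48 (l = Add(32, Mul(-4, -4)) = Add(32, 16) = 48)
Function('n')(r) = Add(r, Pow(r, 2)) (Function('n')(r) = Add(Pow(r, 2), r) = Add(r, Pow(r, 2)))
Function('F')(B) = Mul(-3, Pow(Add(2352, B), -1)) (Function('F')(B) = Mul(-3, Pow(Add(B, Mul(48, Add(1, 48))), -1)) = Mul(-3, Pow(Add(B, Mul(48, 49)), -1)) = Mul(-3, Pow(Add(B, 2352), -1)) = Mul(-3, Pow(Add(2352, B), -1)))
Add(Pow(Add(-25, 97), 2), Mul(-1, Function('F')(37))) = Add(Pow(Add(-25, 97), 2), Mul(-1, Mul(-3, Pow(Add(2352, 37), -1)))) = Add(Pow(72, 2), Mul(-1, Mul(-3, Pow(2389, -1)))) = Add(5184, Mul(-1, Mul(-3, Rational(1, 2389)))) = Add(5184, Mul(-1, Rational(-3, 2389))) = Add(5184, Rational(3, 2389)) = Rational(12384579, 2389)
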